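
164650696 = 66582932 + 98067764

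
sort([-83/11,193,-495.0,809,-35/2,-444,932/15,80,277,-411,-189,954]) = [-495.0,-444,-411,-189,-35/2,-83/11,932/15,80,193,277,809,954]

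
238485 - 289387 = -50902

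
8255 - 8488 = -233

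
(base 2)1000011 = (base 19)3a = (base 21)34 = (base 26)2f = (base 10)67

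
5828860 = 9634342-3805482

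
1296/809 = 1 + 487/809 ≈ 1.60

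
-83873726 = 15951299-99825025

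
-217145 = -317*685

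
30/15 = 2 = 2.00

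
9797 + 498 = 10295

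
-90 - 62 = -152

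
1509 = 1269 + 240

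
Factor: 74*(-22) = -1*2^2*11^1*37^1 = -1628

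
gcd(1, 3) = 1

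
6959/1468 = 4 + 1087/1468 ≈ 4.74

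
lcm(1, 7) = 7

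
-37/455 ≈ -0.0813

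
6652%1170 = 802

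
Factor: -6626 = -1*2^1*3313^1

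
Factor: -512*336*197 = -1*2^13*3^1*7^1*197^1 = -33890304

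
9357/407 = 22 + 403/407 ≈ 22.99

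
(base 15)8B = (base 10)131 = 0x83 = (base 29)4F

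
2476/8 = 309 + 1/2 = 309.50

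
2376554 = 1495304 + 881250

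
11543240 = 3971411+7571829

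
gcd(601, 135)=1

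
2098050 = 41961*50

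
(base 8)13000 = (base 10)5632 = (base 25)907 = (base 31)5ql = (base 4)1120000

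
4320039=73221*59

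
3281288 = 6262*524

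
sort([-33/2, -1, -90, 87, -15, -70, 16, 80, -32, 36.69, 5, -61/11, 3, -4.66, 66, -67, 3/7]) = [-90, -70, -67, -32, -33/2, -15, -61/11, -4.66, -1, 3/7, 3, 5, 16, 36.69, 66, 80, 87]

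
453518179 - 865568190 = -412050011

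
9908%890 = 118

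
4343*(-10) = -43430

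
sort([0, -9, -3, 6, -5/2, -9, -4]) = [-9, -9, -4, -3, -5/2, 0, 6]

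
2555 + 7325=9880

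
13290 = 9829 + 3461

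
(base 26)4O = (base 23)5D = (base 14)92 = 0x80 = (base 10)128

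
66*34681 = 2288946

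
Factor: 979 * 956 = 2^2 * 11^1 * 89^1 * 239^1 = 935924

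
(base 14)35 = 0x2f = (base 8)57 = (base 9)52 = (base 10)47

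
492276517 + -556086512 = -63809995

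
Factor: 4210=2^1*5^1*421^1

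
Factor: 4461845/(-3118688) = -1*2^(-5)*5^1*61^1*14629^1*97459^(-1)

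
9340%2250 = 340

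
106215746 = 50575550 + 55640196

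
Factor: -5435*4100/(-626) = 2^1*5^3*41^1*313^(-1)*1087^1 = 11141750/313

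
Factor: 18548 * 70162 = 2^3 * 4637^1 * 35081^1 = 1301364776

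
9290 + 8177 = 17467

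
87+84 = 171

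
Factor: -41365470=-1*2^1*3^1*5^1*19^1*31^1*2341^1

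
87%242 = 87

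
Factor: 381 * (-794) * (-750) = 2^2 * 3^2 * 5^3 * 127^1 * 397^1 = 226885500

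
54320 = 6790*8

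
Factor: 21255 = 3^1 * 5^1 * 13^1 * 109^1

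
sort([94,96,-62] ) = [-62,94,96] 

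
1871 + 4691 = 6562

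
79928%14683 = 6513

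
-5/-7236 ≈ 0.000691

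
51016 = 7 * 7288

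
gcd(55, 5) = 5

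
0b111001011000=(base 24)690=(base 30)42c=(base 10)3672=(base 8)7130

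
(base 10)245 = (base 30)85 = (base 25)9k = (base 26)9b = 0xf5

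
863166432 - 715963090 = 147203342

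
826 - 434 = 392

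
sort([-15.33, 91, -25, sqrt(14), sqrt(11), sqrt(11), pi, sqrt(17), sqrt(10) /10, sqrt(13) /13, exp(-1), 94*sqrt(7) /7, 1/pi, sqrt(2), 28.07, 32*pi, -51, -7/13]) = [-51, -25, -15.33, -7/13, sqrt(13) /13, sqrt(10) /10, 1/pi, exp(-1), sqrt(2), pi, sqrt(11), sqrt(11), sqrt(14), sqrt(17), 28.07, 94*sqrt(7) /7, 91, 32*pi]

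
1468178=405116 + 1063062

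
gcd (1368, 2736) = 1368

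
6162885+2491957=8654842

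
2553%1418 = 1135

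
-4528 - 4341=-8869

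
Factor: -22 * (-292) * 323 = 2^3 * 11^1 * 17^1 * 19^1 * 73^1 = 2074952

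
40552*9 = 364968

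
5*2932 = 14660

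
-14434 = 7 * (-2062)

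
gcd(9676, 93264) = 4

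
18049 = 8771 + 9278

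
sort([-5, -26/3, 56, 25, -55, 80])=[-55, -26/3, -5, 25, 56, 80]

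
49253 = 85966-36713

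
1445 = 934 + 511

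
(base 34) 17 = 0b101001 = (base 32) 19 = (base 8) 51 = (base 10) 41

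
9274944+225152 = 9500096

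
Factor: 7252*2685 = 2^2*3^1*5^1*7^2*37^1*179^1 = 19471620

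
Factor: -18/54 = -1*3^(-1) = -1/3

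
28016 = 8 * 3502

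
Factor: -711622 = -1*2^1*355811^1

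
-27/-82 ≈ 0.329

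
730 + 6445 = 7175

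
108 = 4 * 27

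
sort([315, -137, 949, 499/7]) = [-137, 499/7, 315, 949]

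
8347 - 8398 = -51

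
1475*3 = 4425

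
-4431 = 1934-6365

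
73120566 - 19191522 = 53929044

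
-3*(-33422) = 100266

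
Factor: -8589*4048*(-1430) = 2^5*3^1*5^1*7^1*11^2*13^1*23^1*409^1 = 49718628960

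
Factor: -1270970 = -1*2^1*5^1*149^1*853^1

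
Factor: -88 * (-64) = 2^9 * 11^1 = 5632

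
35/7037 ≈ 0.00497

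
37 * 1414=52318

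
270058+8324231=8594289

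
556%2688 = 556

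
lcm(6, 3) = 6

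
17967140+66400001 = 84367141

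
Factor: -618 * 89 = -1 * 2^1 * 3^1 * 89^1 * 103^1 = -55002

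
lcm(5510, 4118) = 391210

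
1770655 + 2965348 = 4736003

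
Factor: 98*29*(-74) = -1*2^2*7^2*29^1*37^1 = -210308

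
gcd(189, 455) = 7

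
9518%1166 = 190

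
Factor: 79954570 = 2^1*5^1*17^1*137^1*3433^1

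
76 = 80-4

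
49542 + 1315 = 50857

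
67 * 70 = 4690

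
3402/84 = 40 + 1/2 = 40.50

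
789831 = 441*1791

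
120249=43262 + 76987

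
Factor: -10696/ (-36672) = 2^ (-3)*3^ (-1)*7^1 = 7/24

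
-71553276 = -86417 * 828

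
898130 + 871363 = 1769493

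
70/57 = 1 + 13/57 ≈ 1.23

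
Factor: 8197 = 7^1 * 1171^1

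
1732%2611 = 1732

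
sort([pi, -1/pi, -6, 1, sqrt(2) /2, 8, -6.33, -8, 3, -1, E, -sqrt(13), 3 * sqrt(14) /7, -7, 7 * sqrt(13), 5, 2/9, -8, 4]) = [-8, -8, -7, -6.33, -6, -sqrt(13), -1, -1/pi, 2/9, sqrt(2) /2, 1, 3 * sqrt(14) /7, E, 3, pi, 4, 5, 8, 7 * sqrt(13)]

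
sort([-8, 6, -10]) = [-10, -8, 6]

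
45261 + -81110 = -35849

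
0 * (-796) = 0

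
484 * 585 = 283140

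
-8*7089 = -56712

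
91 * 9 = 819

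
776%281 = 214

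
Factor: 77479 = 77479^1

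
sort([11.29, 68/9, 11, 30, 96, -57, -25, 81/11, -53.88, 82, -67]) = [-67, -57, -53.88, -25, 81/11, 68/9, 11, 11.29, 30, 82, 96]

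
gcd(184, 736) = 184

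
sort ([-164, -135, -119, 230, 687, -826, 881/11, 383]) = [-826, -164, -135, -119, 881/11, 230, 383, 687]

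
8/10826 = 4/5413 ≈ 0.000739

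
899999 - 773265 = 126734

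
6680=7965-1285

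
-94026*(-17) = 1598442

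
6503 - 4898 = 1605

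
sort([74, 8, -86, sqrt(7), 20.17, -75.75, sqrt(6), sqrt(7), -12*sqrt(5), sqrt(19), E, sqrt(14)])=[-86, -75.75, -12*sqrt(5), sqrt(6), sqrt(7), sqrt(7), E, sqrt(14), sqrt(19), 8, 20.17, 74]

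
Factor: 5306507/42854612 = 2^(-2) * 23^(-1) * 29^1 * 41^1 * 239^(-1) * 1949^(-1) * 4463^1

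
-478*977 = -467006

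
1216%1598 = 1216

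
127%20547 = 127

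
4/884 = 1/221 ≈ 0.00452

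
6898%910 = 528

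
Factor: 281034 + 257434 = 2^2 * 7^1 * 19231^1 = 538468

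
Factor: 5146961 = 31^1*166031^1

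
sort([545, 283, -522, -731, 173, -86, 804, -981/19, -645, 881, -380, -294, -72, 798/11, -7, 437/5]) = [-731, -645, -522, -380, -294, -86, -72, -981/19, -7, 798/11, 437/5, 173, 283, 545, 804, 881]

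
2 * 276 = 552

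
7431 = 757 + 6674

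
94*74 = 6956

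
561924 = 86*6534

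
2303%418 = 213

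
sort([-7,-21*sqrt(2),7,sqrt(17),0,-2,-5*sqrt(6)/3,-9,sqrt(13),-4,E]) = [-21*sqrt(2),-9,-7,-5*sqrt(6)/3,-4,-2,0,E,sqrt(13),sqrt(17),7]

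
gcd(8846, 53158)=2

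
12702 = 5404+7298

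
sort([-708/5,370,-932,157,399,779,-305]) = [-932,-305,-708/5,157,370,399,779]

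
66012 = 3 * 22004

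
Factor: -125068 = -1*2^2*31267^1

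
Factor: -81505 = -1*5^1*16301^1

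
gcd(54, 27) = 27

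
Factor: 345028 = 2^2 * 86257^1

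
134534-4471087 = -4336553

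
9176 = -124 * (-74)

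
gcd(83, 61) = 1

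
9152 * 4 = 36608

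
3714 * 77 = 285978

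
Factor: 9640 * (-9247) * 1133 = -1 * 2^3 * 5^1 * 7^1 * 11^1 * 103^1 * 241^1 * 1321^1 = -100996843640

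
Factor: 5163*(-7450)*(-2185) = 2^1*3^1*5^3*19^1*23^1*149^1*1721^1 = 84044604750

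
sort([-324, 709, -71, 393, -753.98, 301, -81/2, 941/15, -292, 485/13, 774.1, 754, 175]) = [-753.98, -324, -292, -71, -81/2, 485/13, 941/15, 175, 301, 393, 709, 754, 774.1]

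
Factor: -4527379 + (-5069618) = -1 * 3^2 * 1066333^1 = -9596997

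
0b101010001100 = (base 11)2035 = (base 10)2700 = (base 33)2fr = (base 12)1690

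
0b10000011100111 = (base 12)4a5b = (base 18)17hh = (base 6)102555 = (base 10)8423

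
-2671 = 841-3512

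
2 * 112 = 224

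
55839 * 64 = 3573696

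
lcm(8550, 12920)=581400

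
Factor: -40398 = -1 * 2^1 * 3^1 * 6733^1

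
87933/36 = 29311/12 ≈ 2442.58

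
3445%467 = 176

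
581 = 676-95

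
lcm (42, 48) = 336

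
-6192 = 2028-8220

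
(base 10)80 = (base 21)3h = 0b1010000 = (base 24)38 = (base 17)4c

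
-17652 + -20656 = -38308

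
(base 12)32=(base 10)38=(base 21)1h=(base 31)17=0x26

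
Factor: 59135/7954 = 2^(-1)*5^1*41^(-1)*97^(-1)*11827^1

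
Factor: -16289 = -1*7^1*13^1*179^1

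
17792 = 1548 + 16244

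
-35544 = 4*(-8886)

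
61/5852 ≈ 0.0104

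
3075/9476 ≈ 0.325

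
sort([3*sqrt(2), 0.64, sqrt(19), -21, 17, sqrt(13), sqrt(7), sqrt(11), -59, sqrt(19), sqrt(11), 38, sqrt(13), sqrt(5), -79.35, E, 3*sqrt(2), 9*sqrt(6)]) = [-79.35, -59, -21, 0.64, sqrt(5), sqrt(7), E, sqrt(11), sqrt(11), sqrt(13), sqrt(13), 3*sqrt(2), 3*sqrt(2), sqrt(19), sqrt(19), 17, 9*sqrt(6), 38]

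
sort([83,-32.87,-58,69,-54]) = [-58,-54,-32.87,69,83]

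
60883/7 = 8697+4/7≈8697.57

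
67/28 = 2 + 11/28≈2.39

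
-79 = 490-569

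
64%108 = 64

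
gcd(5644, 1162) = 166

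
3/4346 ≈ 0.000690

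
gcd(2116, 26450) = 1058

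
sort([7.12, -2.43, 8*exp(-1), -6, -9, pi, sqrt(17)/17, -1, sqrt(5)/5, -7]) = [-9, -7, -6, -2.43, -1, sqrt(17)/17, sqrt(5)/5, 8*exp(-1), pi, 7.12]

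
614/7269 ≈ 0.0845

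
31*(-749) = -23219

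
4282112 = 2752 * 1556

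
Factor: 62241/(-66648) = -1*2^(-3)*2777^(-1)*20747^1 = -20747/22216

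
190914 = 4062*47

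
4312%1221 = 649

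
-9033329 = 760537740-769571069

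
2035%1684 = 351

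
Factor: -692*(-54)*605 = 2^3*3^3*5^1*11^2*173^1 = 22607640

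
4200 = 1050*4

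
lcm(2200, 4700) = 103400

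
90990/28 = 45495/14 ≈ 3249.64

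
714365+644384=1358749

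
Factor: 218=2^1*109^1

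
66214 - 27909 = 38305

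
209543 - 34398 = 175145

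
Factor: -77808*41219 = -1*2^4*3^1*47^1*877^1*1621^1 = -3207167952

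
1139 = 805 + 334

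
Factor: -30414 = -1 * 2^1 * 3^1 * 37^1 * 137^1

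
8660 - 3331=5329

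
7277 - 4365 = 2912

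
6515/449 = 14+229/449 ≈ 14.51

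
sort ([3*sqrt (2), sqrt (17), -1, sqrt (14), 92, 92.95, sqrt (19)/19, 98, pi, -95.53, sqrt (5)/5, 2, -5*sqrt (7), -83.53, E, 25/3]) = [-95.53, -83.53, -5*sqrt (7), -1, sqrt (19)/19, sqrt (5)/5, 2, E, pi, sqrt (14), sqrt (17), 3*sqrt (2), 25/3, 92, 92.95, 98]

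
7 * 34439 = 241073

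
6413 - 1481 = 4932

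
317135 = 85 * 3731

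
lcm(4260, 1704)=8520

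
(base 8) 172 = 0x7a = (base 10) 122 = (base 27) 4e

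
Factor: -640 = -1*2^7*5^1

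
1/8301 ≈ 0.000120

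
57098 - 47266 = 9832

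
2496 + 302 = 2798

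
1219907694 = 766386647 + 453521047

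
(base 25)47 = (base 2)1101011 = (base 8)153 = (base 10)107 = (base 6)255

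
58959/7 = 8422 + 5/7 ≈ 8422.71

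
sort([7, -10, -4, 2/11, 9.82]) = [-10, -4, 2/11, 7, 9.82]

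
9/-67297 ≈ -0.000134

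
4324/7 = 617 + 5/7≈617.71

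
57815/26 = 2223 + 17/26 ≈ 2223.65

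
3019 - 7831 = -4812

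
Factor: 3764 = 2^2*941^1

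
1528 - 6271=-4743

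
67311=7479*9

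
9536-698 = 8838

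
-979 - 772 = -1751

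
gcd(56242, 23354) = 2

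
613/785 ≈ 0.781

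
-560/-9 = 62 + 2/9 ≈ 62.22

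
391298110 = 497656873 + -106358763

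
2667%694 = 585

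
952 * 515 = 490280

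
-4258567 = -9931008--5672441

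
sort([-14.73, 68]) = [-14.73, 68]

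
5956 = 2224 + 3732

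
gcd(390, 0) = 390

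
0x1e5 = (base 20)145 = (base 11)401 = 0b111100101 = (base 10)485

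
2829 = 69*41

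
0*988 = 0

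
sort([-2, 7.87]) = [-2, 7.87]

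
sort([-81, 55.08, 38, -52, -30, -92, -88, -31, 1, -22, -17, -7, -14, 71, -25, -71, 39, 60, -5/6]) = [-92, -88, -81, -71, -52, -31, -30, -25, -22, -17, -14, -7, -5/6, 1, 38, 39, 55.08, 60, 71]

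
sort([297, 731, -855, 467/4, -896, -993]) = [-993, -896, -855, 467/4, 297, 731]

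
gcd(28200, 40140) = 60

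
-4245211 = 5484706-9729917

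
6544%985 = 634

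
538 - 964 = -426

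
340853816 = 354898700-14044884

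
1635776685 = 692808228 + 942968457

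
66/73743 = 22/24581 ≈ 0.000895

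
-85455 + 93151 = 7696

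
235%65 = 40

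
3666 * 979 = 3589014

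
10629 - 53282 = -42653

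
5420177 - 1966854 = 3453323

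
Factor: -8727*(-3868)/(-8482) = -1*2^1*3^1*967^1*2909^1*4241^(-1) = -16878018/4241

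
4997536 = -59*(-84704)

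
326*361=117686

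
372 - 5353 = -4981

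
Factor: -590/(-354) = 3^(-1)*5^1 = 5/3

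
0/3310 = 0 = 0.00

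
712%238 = 236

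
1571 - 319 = 1252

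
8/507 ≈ 0.0158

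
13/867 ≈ 0.0150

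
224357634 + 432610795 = 656968429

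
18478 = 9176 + 9302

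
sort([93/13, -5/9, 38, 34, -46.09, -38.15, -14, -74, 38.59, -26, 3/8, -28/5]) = [-74, -46.09, -38.15, -26, -14, -28/5, -5/9, 3/8, 93/13, 34, 38, 38.59]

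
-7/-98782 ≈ 0.0000709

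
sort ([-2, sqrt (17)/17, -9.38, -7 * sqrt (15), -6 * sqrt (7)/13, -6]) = [-7 * sqrt (15), -9.38, -6, -2, -6 * sqrt (7)/13, sqrt (17)/17]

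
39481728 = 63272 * 624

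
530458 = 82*6469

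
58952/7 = 8421+5/7 ≈ 8421.71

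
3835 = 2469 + 1366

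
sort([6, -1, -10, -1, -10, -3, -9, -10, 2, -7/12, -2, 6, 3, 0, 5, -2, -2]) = [-10, -10, -10, -9, -3, -2, -2, -2, -1, -1, -7/12, 0, 2, 3, 5, 6, 6]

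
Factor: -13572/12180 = -1 * 3^1 * 5^(-1) * 7^(-1) * 13^1 = -39/35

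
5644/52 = 108+7/13 ≈ 108.54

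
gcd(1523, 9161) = 1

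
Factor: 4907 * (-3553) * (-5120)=2^10 * 5^1 * 7^1 * 11^1 * 17^1 * 19^1 * 701^1=89265003520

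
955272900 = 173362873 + 781910027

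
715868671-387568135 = 328300536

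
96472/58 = 48236/29 ≈ 1663.31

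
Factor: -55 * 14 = -1 * 2^1 * 5^1 * 7^1 * 11^1 = -770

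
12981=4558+8423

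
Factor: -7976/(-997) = 2^3 = 8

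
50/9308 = 25/4654 ≈ 0.00537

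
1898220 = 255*7444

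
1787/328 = 5 + 147/328 ≈ 5.45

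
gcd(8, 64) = 8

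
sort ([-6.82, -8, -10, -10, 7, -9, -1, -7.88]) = [-10, -10, -9, -8, -7.88, -6.82, -1, 7]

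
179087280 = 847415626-668328346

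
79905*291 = 23252355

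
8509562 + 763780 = 9273342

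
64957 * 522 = 33907554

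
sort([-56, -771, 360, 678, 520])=[-771, -56, 360, 520, 678]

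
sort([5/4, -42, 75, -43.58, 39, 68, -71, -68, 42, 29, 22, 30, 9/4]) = [-71, -68, -43.58, -42, 5/4, 9/4, 22, 29, 30, 39, 42, 68, 75]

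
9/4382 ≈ 0.00205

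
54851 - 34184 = 20667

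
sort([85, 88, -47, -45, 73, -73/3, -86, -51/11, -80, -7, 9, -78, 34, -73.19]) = [-86, -80, -78, -73.19, -47, -45, -73/3, -7, -51/11, 9, 34, 73, 85, 88]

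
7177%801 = 769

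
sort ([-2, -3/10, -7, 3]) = [-7, -2, -3/10, 3]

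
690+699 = 1389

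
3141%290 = 241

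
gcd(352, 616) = 88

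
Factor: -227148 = -1 * 2^2 * 3^1 * 23^1 * 823^1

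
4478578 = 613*7306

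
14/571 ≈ 0.0245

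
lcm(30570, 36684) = 183420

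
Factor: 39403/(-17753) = -1 * 7^1 * 13^1 * 41^(-1) = -91/41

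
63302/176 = 359 + 59/88 ≈ 359.67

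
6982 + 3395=10377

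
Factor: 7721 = 7^1*1103^1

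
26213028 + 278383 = 26491411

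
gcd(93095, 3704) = 1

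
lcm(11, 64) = 704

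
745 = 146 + 599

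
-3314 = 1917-5231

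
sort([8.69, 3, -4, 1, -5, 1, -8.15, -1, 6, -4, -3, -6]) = [-8.15, -6, -5, -4, -4, -3, -1, 1, 1, 3, 6, 8.69]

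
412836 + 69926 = 482762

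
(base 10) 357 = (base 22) g5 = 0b101100101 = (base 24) el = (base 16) 165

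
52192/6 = 26096/3 ≈ 8698.67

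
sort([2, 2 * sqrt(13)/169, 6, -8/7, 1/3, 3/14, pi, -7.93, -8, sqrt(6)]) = [-8, -7.93, -8/7, 2 * sqrt(13)/169, 3/14, 1/3, 2, sqrt(6), pi, 6]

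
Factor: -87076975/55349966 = -1 * 2^(-1) * 5^2 * 7^(-1) * 17^1 * 173^(-1) * 22853^(-1) * 204887^1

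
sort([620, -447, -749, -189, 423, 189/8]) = [-749, -447, -189, 189/8, 423, 620]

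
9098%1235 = 453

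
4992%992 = 32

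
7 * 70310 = 492170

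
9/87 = 3/29 ≈ 0.103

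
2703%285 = 138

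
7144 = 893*8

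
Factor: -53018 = -1 * 2^1 * 7^2 * 541^1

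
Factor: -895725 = -1 * 3^3 * 5^2 * 1327^1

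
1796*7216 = 12959936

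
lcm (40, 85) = 680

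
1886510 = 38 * 49645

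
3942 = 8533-4591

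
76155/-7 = -10879 - 2/7 ≈ -10879.29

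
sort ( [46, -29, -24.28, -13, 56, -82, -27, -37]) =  [-82, -37, -29, -27, -24.28, -13, 46, 56]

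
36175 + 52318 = 88493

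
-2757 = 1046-3803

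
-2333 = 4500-6833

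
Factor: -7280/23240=-1*2^1*13^1*83^(-1)=-26/83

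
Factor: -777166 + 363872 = -1*2^1*7^1*53^1*557^1 = -413294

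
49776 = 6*8296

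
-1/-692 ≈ 0.00145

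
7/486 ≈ 0.0144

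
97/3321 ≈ 0.0292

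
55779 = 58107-2328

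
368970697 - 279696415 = 89274282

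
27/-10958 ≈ -0.00246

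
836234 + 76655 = 912889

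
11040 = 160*69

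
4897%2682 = 2215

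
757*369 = 279333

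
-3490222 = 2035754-5525976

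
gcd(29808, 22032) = 1296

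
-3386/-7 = 483 + 5/7 ≈ 483.71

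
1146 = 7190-6044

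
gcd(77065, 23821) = 1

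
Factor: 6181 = 7^1*883^1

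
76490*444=33961560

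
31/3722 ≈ 0.00833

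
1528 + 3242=4770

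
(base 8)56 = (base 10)46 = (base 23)20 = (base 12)3a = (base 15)31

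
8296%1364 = 112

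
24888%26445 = 24888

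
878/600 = 439/300 ≈ 1.46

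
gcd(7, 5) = 1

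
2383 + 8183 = 10566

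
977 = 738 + 239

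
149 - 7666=-7517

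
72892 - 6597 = 66295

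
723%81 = 75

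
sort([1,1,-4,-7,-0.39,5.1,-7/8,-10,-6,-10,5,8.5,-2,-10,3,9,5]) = [-10,-10,-10,-7,-6,-4,-2,-7/8,-0.39,1,1,3,5,5,5.1,8.5,9]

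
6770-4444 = 2326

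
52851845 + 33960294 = 86812139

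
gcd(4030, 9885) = 5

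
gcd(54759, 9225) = 3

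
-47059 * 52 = -2447068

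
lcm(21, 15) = 105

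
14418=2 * 7209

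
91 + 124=215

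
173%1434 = 173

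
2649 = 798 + 1851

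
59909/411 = 145 + 314/411 ≈ 145.76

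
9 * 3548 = 31932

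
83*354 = 29382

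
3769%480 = 409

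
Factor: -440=-1*2^3*5^1*11^1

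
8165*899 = 7340335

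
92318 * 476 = 43943368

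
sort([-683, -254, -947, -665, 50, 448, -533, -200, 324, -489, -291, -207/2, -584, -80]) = [-947, -683, -665, -584, -533, -489, -291, -254, -200, -207/2, -80, 50, 324, 448]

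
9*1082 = 9738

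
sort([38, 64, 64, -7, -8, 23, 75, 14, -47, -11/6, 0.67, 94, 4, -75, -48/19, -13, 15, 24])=[-75, -47, -13, -8, -7, -48/19, -11/6, 0.67, 4, 14, 15, 23, 24, 38, 64, 64, 75, 94]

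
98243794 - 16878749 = 81365045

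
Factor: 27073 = 27073^1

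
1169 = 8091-6922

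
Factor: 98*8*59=2^4*7^2*59^1=46256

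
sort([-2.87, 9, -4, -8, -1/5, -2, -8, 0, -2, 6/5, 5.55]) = [-8, -8, -4, -2.87, -2, -2, -1/5, 0, 6/5, 5.55, 9]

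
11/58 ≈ 0.190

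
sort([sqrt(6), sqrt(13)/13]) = [sqrt(13)/13, sqrt(6)]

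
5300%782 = 608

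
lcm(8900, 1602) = 80100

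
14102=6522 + 7580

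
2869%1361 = 147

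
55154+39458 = 94612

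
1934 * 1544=2986096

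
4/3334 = 2/1667 ≈ 0.00120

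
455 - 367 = 88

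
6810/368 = 3405/184 ≈ 18.51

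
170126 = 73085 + 97041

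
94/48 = 47/24 ≈ 1.96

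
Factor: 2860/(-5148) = -1*3^(-2)*5^1 = -5/9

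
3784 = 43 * 88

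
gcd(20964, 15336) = 12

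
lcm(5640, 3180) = 298920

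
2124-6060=-3936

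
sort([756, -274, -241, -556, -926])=[-926, -556, -274, -241, 756]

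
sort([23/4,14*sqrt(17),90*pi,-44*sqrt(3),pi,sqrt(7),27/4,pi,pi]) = [-44*sqrt(3),sqrt(7),pi,pi,pi,23/4,27/4,14*sqrt(17),90*pi]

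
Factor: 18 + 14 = 2^5 = 32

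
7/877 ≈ 0.00798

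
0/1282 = 0 = 0.00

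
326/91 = 3 + 53/91 ≈ 3.58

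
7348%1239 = 1153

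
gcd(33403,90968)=1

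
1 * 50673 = 50673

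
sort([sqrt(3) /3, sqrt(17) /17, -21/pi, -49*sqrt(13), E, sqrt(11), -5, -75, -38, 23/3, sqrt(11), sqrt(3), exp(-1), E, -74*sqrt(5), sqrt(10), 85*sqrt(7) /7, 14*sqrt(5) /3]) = [-49*sqrt(13), -74*sqrt(5), -75, -38, -21/pi, -5, sqrt(17) /17, exp(-1), sqrt(3) /3, sqrt(3), E, E, sqrt(10), sqrt(11), sqrt(11), 23/3, 14*sqrt(5) /3, 85*sqrt(7) /7]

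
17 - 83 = -66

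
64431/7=9204 + 3/7 ≈ 9204.43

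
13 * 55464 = 721032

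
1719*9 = 15471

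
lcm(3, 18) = 18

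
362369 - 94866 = 267503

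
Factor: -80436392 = -1*2^3*10054549^1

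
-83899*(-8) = 671192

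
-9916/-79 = 125 + 41/79 ≈ 125.52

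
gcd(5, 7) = 1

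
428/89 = 4+72/89 ≈ 4.81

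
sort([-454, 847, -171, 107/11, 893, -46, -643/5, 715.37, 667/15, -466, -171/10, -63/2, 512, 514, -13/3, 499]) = [-466, -454, -171, -643/5, -46, -63/2, -171/10, -13/3, 107/11, 667/15, 499, 512, 514, 715.37, 847, 893]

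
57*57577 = 3281889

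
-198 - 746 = -944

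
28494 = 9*3166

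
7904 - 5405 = 2499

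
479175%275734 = 203441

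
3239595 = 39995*81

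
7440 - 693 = 6747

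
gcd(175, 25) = 25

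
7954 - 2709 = 5245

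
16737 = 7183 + 9554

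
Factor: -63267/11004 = -1*2^(-2)*7^(-1)*131^(-1)*21089^1 = -21089/3668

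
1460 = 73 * 20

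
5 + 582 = 587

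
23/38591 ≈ 0.000596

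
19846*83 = 1647218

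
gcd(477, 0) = 477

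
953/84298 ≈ 0.0113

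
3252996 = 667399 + 2585597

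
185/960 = 37/192 ≈ 0.193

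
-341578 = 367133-708711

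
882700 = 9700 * 91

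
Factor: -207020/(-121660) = 7^(-1)*79^(-1)*941^1 = 941/553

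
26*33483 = 870558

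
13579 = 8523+5056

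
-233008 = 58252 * (-4)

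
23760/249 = 95 + 35/83 ≈ 95.42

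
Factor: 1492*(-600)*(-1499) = 2^5*3^1*5^2*373^1*1499^1 = 1341904800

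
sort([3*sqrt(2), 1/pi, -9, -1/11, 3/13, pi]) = [-9, -1/11, 3/13, 1/pi, pi, 3*sqrt(2)]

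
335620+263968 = 599588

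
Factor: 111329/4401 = 3^(-3)*683^1 = 683/27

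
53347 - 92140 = -38793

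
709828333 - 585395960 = 124432373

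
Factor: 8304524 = 2^2*47^1*163^1*271^1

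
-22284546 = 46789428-69073974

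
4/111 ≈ 0.0360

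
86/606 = 43/303 ≈ 0.142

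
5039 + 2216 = 7255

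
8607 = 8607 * 1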